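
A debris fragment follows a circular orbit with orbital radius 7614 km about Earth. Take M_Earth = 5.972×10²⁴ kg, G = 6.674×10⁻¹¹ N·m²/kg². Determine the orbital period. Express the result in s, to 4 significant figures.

T ≈ 6612 s

μ = GM = 6.674×10⁻¹¹ × 5.972×10²⁴ = 3.986×10¹⁴ m³/s².
r = 7614 km = 7.614×10⁶ m.
Kepler's third law: T = 2π√(r³/μ) = 2π√((7.614×10⁶)³ / 3.986×10¹⁴).
r³/μ = 1.107×10⁶ s², so T = 2π × 1.052×10³ = 6.612×10³ s.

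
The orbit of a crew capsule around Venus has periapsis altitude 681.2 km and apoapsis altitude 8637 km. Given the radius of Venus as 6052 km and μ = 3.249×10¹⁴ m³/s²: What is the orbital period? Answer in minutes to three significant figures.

T ≈ 204 minutes

r_p = 6052 + 681.2 = 6733.2 km = 6.7332×10⁶ m.
r_a = 6052 + 8637 = 14689 km = 1.4689×10⁷ m.
Semi-major axis a = (r_p + r_a)/2 = (6733.2 + 14689)/2 = 10711 km = 1.071×10⁷ m.
By Kepler's third law T = 2π√(a³/μ) = 2π × 1.945×10³ = 1.222×10⁴ s.
= 203.7 minutes.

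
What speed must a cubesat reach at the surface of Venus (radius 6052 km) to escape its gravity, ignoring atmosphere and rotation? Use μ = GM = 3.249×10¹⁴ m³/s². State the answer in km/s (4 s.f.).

r = R = 6.052×10⁶ m.
Escape speed v_esc = √(2μ/r) = √(2 × 3.249×10¹⁴ / 6.052×10⁶) = √(1.074×10⁸) = 10360 m/s.
= 10.36 km/s.

v_esc ≈ 10.36 km/s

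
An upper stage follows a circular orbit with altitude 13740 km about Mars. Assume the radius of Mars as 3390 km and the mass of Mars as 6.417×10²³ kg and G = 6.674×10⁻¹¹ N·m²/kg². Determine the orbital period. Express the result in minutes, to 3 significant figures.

T ≈ 1130 minutes

μ = GM = 6.674×10⁻¹¹ × 6.417×10²³ = 4.283×10¹³ m³/s².
r = 3390 + 13740 = 17130 km = 1.7130×10⁷ m.
Kepler's third law: T = 2π√(r³/μ) = 2π√((1.713×10⁷)³ / 4.283×10¹³).
r³/μ = 1.174×10⁸ s², so T = 2π × 1.083×10⁴ = 6.807×10⁴ s.
Converting: 6.807×10⁴ s ÷ 60.00 = 1135 minutes.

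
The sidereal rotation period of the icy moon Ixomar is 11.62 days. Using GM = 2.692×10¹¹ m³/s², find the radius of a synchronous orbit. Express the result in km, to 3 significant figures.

r_sync ≈ 19000 km

T = 11.62 days = 1.004×10⁶ s.
A synchronous orbit has period T, so by Kepler's third law a = (μT²/4π²)^(1/3).
μT²/4π² = 2.692×10¹¹ × (1.004×10⁶)² / 39.48 = 6.873×10²¹ m³.
a = 1.901×10⁷ m = 19013 km.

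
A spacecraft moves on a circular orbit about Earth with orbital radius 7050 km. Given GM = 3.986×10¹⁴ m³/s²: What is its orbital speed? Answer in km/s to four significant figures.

r = 7050 km = 7.050×10⁶ m.
For a circular orbit v = √(μ/r) = √(3.986×10¹⁴ / 7.050×10⁶) = √(5.654×10⁷) = 7519 m/s.
That is 7.519 km/s.

v ≈ 7.519 km/s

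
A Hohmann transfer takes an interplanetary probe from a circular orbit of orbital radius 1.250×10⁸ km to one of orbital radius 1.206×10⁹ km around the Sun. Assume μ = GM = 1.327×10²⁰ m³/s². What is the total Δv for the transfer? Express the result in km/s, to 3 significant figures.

Δv_total ≈ 17.2 km/s

r₁ = 1.250×10⁸ km = 1.250×10¹¹ m.
r₂ = 1.206×10⁹ km = 1.206×10¹² m.
Transfer ellipse a_t = (r₁ + r₂)/2 = 6.655×10¹¹ m.
At r₁: circular v_c1 = √(μ/r₁) = 32580 m/s; transfer-perihelion v_p = √[μ(2/r₁ − 1/a_t)] = 43860 m/s.
Δv₁ = v_p − v_c1 = 11280 m/s.
At r₂: circular v_c2 = √(μ/r₂) = 10490 m/s; transfer-aphelion v_a = √[μ(2/r₂ − 1/a_t)] = 4546 m/s.
Δv₂ = v_c2 − v_a = 5944 m/s.
Total Δv = Δv₁ + Δv₂ = 17220 m/s = 17.22 km/s.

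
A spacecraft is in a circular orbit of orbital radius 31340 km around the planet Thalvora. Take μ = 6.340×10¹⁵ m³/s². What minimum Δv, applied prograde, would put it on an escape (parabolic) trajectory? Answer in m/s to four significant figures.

Δv ≈ 5891 m/s

r = 31340 km = 3.134×10⁷ m.
Circular speed v_c = √(μ/r) = 14220 m/s.
Escape speed v_esc = √(2μ/r) = √2 × v_c = 20110 m/s.
Δv = v_esc − v_c = 5891 m/s.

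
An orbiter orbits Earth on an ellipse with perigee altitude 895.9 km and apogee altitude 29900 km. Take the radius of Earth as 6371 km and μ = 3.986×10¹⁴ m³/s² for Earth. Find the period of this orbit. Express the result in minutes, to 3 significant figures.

T ≈ 533 minutes

r_p = 6371 + 895.9 = 7266.9 km = 7.2669×10⁶ m.
r_a = 6371 + 29900 = 36271 km = 3.6271×10⁷ m.
Semi-major axis a = (r_p + r_a)/2 = (7266.9 + 36271)/2 = 21769 km = 2.177×10⁷ m.
By Kepler's third law T = 2π√(a³/μ) = 2π × 5.087×10³ = 3.196×10⁴ s.
= 532.7 minutes.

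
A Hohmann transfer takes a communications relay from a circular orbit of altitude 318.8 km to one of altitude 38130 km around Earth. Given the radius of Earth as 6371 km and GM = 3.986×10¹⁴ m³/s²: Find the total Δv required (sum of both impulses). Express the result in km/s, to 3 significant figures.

Δv_total ≈ 3.92 km/s

r₁ = 6371 + 318.8 = 6689.8 km = 6.6898×10⁶ m.
r₂ = 6371 + 38130 = 44501 km = 4.4501×10⁷ m.
Transfer ellipse a_t = (r₁ + r₂)/2 = 2.560×10⁷ m.
At r₁: circular v_c1 = √(μ/r₁) = 7719 m/s; transfer-perigee v_p = √[μ(2/r₁ − 1/a_t)] = 10180 m/s.
Δv₁ = v_p − v_c1 = 2459 m/s.
At r₂: circular v_c2 = √(μ/r₂) = 2993 m/s; transfer-apogee v_a = √[μ(2/r₂ − 1/a_t)] = 1530 m/s.
Δv₂ = v_c2 − v_a = 1463 m/s.
Total Δv = Δv₁ + Δv₂ = 3922 m/s = 3.922 km/s.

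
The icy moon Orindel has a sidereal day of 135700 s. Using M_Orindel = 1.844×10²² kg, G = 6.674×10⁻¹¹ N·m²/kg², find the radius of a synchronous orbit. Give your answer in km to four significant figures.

μ = GM = 6.674×10⁻¹¹ × 1.844×10²² = 1.231×10¹² m³/s².
A synchronous orbit has period T, so by Kepler's third law a = (μT²/4π²)^(1/3).
μT²/4π² = 1.231×10¹² × (1.357×10⁵)² / 39.48 = 5.740×10²⁰ m³.
a = 8.311×10⁶ m = 8310.9 km.

r_sync ≈ 8311 km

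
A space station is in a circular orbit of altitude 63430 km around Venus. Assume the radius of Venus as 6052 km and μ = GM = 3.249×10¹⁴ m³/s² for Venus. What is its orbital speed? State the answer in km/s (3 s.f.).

r = 6052 + 63430 = 69482 km = 6.9482×10⁷ m.
For a circular orbit v = √(μ/r) = √(3.249×10¹⁴ / 6.948×10⁷) = √(4.676×10⁶) = 2162 m/s.
That is 2.162 km/s.

v ≈ 2.16 km/s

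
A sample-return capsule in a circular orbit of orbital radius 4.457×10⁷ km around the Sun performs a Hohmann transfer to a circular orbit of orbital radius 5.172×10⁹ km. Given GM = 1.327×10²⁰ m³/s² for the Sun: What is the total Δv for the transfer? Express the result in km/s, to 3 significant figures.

Δv_total ≈ 26.7 km/s

r₁ = 4.457×10⁷ km = 4.457×10¹⁰ m.
r₂ = 5.172×10⁹ km = 5.172×10¹² m.
Transfer ellipse a_t = (r₁ + r₂)/2 = 2.608×10¹² m.
At r₁: circular v_c1 = √(μ/r₁) = 54560 m/s; transfer-perihelion v_p = √[μ(2/r₁ − 1/a_t)] = 76840 m/s.
Δv₁ = v_p − v_c1 = 22270 m/s.
At r₂: circular v_c2 = √(μ/r₂) = 5065 m/s; transfer-aphelion v_a = √[μ(2/r₂ − 1/a_t)] = 662.1 m/s.
Δv₂ = v_c2 − v_a = 4403 m/s.
Total Δv = Δv₁ + Δv₂ = 26670 m/s = 26.67 km/s.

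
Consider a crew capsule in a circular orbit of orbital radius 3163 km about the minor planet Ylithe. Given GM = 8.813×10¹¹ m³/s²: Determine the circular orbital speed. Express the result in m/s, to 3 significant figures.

r = 3163 km = 3.163×10⁶ m.
For a circular orbit v = √(μ/r) = √(8.813×10¹¹ / 3.163×10⁶) = √(2.786×10⁵) = 527.9 m/s.

v ≈ 528 m/s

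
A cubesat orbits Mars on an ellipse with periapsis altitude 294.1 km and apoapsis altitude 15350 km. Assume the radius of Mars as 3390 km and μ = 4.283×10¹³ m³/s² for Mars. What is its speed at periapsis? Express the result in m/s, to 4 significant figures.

r_p = 3390 + 294.1 = 3684.1 km = 3.6841×10⁶ m.
r_a = 3390 + 15350 = 18740 km = 1.8740×10⁷ m.
Semi-major axis a = (r_p + r_a)/2 = 11212 km = 1.121×10⁷ m.
Vis-viva: v² = μ(2/r − 1/a) = 4.283×10¹³ × (5.429×10⁻⁷ − 8.919×10⁻⁸) = 1.943×10⁷ m²/s².
v = 4408 m/s.

v ≈ 4408 m/s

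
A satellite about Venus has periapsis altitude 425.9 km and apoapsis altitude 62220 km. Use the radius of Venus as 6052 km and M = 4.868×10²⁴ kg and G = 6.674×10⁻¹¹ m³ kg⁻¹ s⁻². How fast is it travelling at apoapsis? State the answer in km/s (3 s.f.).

μ = GM = 6.674×10⁻¹¹ × 4.868×10²⁴ = 3.249×10¹⁴ m³/s².
r_p = 6052 + 425.9 = 6477.9 km = 6.4779×10⁶ m.
r_a = 6052 + 62220 = 68272 km = 6.8272×10⁷ m.
Semi-major axis a = (r_p + r_a)/2 = 37375 km = 3.737×10⁷ m.
Vis-viva: v² = μ(2/r − 1/a) = 3.249×10¹⁴ × (2.929×10⁻⁸ − 2.676×10⁻⁸) = 8.248×10⁵ m²/s².
v = 908.2 m/s = 0.9082 km/s.

v ≈ 0.908 km/s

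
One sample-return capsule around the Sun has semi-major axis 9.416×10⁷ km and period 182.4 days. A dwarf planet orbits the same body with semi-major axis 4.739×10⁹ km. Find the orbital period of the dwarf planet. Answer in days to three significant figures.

T₂ ≈ 65100 days

Kepler's third law: T² ∝ a³, so T₂ = T₁ (a₂/a₁)^(3/2).
a₂/a₁ = 50.33, (a₂/a₁)^(3/2) = 357.1.
T₂ = 182.4 × 357.1 = 65130 days.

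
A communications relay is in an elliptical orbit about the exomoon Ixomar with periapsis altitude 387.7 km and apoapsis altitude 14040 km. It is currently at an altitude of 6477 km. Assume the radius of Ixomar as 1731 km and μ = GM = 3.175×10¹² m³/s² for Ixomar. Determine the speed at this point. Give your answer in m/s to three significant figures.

r_p = 1731 + 387.7 = 2118.7 km = 2.1187×10⁶ m.
r_a = 1731 + 14040 = 15771 km = 1.5771×10⁷ m.
r = 1731 + 6477 = 8208.0 km = 8.208×10⁶ m.
Semi-major axis a = (r_p + r_a)/2 = 8944.9 km = 8.945×10⁶ m.
Vis-viva: v² = μ(2/r − 1/a) = 3.175×10¹² × (2.437×10⁻⁷ − 1.118×10⁻⁷) = 4.187×10⁵ m²/s².
v = 647.1 m/s.

v ≈ 647 m/s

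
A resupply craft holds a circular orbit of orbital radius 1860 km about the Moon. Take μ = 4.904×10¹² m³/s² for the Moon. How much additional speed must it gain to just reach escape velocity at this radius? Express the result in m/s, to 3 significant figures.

Δv ≈ 673 m/s

r = 1860 km = 1.860×10⁶ m.
Circular speed v_c = √(μ/r) = 1624 m/s.
Escape speed v_esc = √(2μ/r) = √2 × v_c = 2296 m/s.
Δv = v_esc − v_c = 672.6 m/s.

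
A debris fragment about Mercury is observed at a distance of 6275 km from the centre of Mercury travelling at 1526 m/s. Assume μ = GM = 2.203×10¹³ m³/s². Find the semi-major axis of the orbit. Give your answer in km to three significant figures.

a ≈ 4690 km

r = 6.275×10⁶ m.
Specific orbital energy ε = v²/2 − μ/r = (1526)²/2 − 2.203×10¹³/6.275×10⁶ = -2.346×10⁶ J/kg.
Since ε = −μ/(2a), a = −μ/(2ε) = 4.694×10⁶ m = 4694.4 km.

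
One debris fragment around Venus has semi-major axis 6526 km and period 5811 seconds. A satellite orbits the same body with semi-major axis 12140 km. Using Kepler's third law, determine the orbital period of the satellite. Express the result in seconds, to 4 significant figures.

Kepler's third law: T² ∝ a³, so T₂ = T₁ (a₂/a₁)^(3/2).
a₂/a₁ = 1.860, (a₂/a₁)^(3/2) = 2.537.
T₂ = 5811 × 2.537 = 14740 seconds.

T₂ ≈ 14740 seconds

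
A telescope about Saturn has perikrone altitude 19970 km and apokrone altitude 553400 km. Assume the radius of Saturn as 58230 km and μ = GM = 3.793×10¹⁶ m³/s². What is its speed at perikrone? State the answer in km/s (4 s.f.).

r_p = 58230 + 19970 = 78200 km = 7.8200×10⁷ m.
r_a = 58230 + 553400 = 611630 km = 6.1163×10⁸ m.
Semi-major axis a = (r_p + r_a)/2 = 3.4492×10⁵ km = 3.449×10⁸ m.
Vis-viva: v² = μ(2/r − 1/a) = 3.793×10¹⁶ × (2.558×10⁻⁸ − 2.899×10⁻⁹) = 8.601×10⁸ m²/s².
v = 29330 m/s = 29.33 km/s.

v ≈ 29.33 km/s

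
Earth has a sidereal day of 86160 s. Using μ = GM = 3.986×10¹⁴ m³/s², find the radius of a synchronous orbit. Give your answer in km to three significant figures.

A synchronous orbit has period T, so by Kepler's third law a = (μT²/4π²)^(1/3).
μT²/4π² = 3.986×10¹⁴ × (8.616×10⁴)² / 39.48 = 7.495×10²² m³.
a = 4.216×10⁷ m = 42163 km.

r_sync ≈ 42200 km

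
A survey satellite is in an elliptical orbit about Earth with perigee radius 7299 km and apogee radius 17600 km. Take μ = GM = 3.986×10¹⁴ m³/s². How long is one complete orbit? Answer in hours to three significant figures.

Semi-major axis a = (r_p + r_a)/2 = (7299.0 + 17600)/2 = 12450 km = 1.245×10⁷ m.
By Kepler's third law T = 2π√(a³/μ) = 2π × 2.200×10³ = 1.382×10⁴ s.
= 3.840 hours.

T ≈ 3.84 hours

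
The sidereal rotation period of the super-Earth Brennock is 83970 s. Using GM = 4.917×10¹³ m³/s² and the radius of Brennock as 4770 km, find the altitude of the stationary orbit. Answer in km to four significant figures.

A synchronous orbit has period T, so by Kepler's third law a = (μT²/4π²)^(1/3).
μT²/4π² = 4.917×10¹³ × (8.397×10⁴)² / 39.48 = 8.782×10²¹ m³.
a = 2.063×10⁷ m = 20631 km.
Altitude h = a − R = 20631 − 4770 = 15861 km.

h_sync ≈ 15860 km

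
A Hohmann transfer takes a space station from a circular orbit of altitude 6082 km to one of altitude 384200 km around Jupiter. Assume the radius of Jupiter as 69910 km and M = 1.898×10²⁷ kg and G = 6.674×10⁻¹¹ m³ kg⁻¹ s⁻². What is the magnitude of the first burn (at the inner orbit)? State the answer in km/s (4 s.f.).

Δv ≈ 12.61 km/s

μ = GM = 6.674×10⁻¹¹ × 1.898×10²⁷ = 1.267×10¹⁷ m³/s².
r₁ = 69910 + 6082 = 75992 km = 7.5992×10⁷ m.
r₂ = 69910 + 384200 = 454110 km = 4.5411×10⁸ m.
Transfer ellipse a_t = (r₁ + r₂)/2 = 2.651×10⁸ m.
At r₁: circular v_c1 = √(μ/r₁) = 40830 m/s; transfer-perijove v_p = √[μ(2/r₁ − 1/a_t)] = 53440 m/s.
Δv₁ = v_p − v_c1 = 12610 m/s.
= 12.61 km/s.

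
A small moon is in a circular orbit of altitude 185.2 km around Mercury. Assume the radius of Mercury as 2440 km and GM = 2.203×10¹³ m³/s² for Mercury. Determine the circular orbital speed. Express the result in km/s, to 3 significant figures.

v ≈ 2.90 km/s

r = 2440 + 185.2 = 2625.2 km = 2.6252×10⁶ m.
For a circular orbit v = √(μ/r) = √(2.203×10¹³ / 2.625×10⁶) = √(8.392×10⁶) = 2897 m/s.
That is 2.897 km/s.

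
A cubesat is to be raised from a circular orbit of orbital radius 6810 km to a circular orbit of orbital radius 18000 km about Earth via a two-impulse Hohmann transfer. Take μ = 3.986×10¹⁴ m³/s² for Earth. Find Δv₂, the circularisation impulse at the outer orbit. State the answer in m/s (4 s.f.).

Δv ≈ 1219 m/s

r₁ = 6810 km = 6.810×10⁶ m.
r₂ = 18000 km = 1.800×10⁷ m.
Transfer ellipse a_t = (r₁ + r₂)/2 = 1.240×10⁷ m.
At r₁: circular v_c1 = √(μ/r₁) = 7651 m/s; transfer-perigee v_p = √[μ(2/r₁ − 1/a_t)] = 9216 m/s.
At r₂: circular v_c2 = √(μ/r₂) = 4706 m/s; transfer-apogee v_a = √[μ(2/r₂ − 1/a_t)] = 3487 m/s.
Δv₂ = v_c2 − v_a = 1219 m/s.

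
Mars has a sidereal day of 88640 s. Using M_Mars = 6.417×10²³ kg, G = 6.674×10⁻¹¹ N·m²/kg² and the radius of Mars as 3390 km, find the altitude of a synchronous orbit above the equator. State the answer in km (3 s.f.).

μ = GM = 6.674×10⁻¹¹ × 6.417×10²³ = 4.283×10¹³ m³/s².
A synchronous orbit has period T, so by Kepler's third law a = (μT²/4π²)^(1/3).
μT²/4π² = 4.283×10¹³ × (8.864×10⁴)² / 39.48 = 8.524×10²¹ m³.
a = 2.043×10⁷ m = 20427 km.
Altitude h = a − R = 20427 − 3390 = 17037 km.

h_sync ≈ 17000 km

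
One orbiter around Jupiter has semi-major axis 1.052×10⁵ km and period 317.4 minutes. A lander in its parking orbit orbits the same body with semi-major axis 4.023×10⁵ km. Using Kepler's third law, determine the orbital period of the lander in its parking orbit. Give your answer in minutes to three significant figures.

T₂ ≈ 2370 minutes

Kepler's third law: T² ∝ a³, so T₂ = T₁ (a₂/a₁)^(3/2).
a₂/a₁ = 3.824, (a₂/a₁)^(3/2) = 7.478.
T₂ = 317.4 × 7.478 = 2374 minutes.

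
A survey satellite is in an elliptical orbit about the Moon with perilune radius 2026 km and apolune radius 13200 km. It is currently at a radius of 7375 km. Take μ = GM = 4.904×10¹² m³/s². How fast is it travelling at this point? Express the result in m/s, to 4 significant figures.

Semi-major axis a = (r_p + r_a)/2 = 7613.0 km = 7.613×10⁶ m.
Vis-viva: v² = μ(2/r − 1/a) = 4.904×10¹² × (2.712×10⁻⁷ − 1.314×10⁻⁷) = 6.857×10⁵ m²/s².
v = 828.1 m/s.

v ≈ 828.1 m/s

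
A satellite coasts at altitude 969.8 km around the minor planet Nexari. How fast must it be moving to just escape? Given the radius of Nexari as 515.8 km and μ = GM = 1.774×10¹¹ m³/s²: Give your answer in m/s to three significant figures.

v_esc ≈ 489 m/s

r = 515.8 + 969.8 = 1485.6 km = 1.4856×10⁶ m.
Escape speed v_esc = √(2μ/r) = √(2 × 1.774×10¹¹ / 1.486×10⁶) = √(2.388×10⁵) = 488.7 m/s.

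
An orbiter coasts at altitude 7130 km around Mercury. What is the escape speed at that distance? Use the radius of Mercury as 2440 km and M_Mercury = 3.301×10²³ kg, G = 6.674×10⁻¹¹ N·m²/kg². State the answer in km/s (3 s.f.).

v_esc ≈ 2.15 km/s

μ = GM = 6.674×10⁻¹¹ × 3.301×10²³ = 2.203×10¹³ m³/s².
r = 2440 + 7130 = 9570.0 km = 9.5700×10⁶ m.
Escape speed v_esc = √(2μ/r) = √(2 × 2.203×10¹³ / 9.570×10⁶) = √(4.604×10⁶) = 2146 m/s.
= 2.146 km/s.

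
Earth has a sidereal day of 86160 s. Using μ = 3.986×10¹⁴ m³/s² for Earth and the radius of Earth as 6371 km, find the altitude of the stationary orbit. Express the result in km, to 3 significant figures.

A synchronous orbit has period T, so by Kepler's third law a = (μT²/4π²)^(1/3).
μT²/4π² = 3.986×10¹⁴ × (8.616×10⁴)² / 39.48 = 7.495×10²² m³.
a = 4.216×10⁷ m = 42163 km.
Altitude h = a − R = 42163 − 6371 = 35792 km.

h_sync ≈ 35800 km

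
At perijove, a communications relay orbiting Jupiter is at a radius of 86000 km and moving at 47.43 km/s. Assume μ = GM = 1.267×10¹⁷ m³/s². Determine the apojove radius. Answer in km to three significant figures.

apojove radius ≈ 2.78×10⁵ km

r_p = 8.600×10⁷ m.
Specific energy ε = v²/2 − μ/r = -3.485×10⁸ J/kg, so a = −μ/(2ε) = 1.818×10⁸ m.
The apsides satisfy r_p + r_a = 2a, so the apojove radius is 2a − r_p = 2.776×10⁸ m = 2.7761×10⁵ km.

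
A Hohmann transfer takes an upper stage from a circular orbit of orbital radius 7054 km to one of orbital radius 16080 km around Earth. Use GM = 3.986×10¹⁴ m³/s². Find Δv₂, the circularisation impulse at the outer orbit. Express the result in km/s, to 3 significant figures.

r₁ = 7054 km = 7.054×10⁶ m.
r₂ = 16080 km = 1.608×10⁷ m.
Transfer ellipse a_t = (r₁ + r₂)/2 = 1.157×10⁷ m.
At r₁: circular v_c1 = √(μ/r₁) = 7517 m/s; transfer-perigee v_p = √[μ(2/r₁ − 1/a_t)] = 8863 m/s.
At r₂: circular v_c2 = √(μ/r₂) = 4979 m/s; transfer-apogee v_a = √[μ(2/r₂ − 1/a_t)] = 3888 m/s.
Δv₂ = v_c2 − v_a = 1091 m/s.
= 1.091 km/s.

Δv ≈ 1.09 km/s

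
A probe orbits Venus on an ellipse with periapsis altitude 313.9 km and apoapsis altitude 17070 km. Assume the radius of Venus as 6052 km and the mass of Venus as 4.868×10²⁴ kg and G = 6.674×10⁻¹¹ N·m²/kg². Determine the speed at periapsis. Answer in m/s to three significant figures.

μ = GM = 6.674×10⁻¹¹ × 4.868×10²⁴ = 3.249×10¹⁴ m³/s².
r_p = 6052 + 313.9 = 6365.9 km = 6.3659×10⁶ m.
r_a = 6052 + 17070 = 23122 km = 2.3122×10⁷ m.
Semi-major axis a = (r_p + r_a)/2 = 14744 km = 1.474×10⁷ m.
Vis-viva: v² = μ(2/r − 1/a) = 3.249×10¹⁴ × (3.142×10⁻⁷ − 6.782×10⁻⁸) = 8.004×10⁷ m²/s².
v = 8946 m/s.

v ≈ 8950 m/s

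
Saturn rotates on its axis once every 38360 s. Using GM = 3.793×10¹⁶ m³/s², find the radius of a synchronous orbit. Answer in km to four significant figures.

A synchronous orbit has period T, so by Kepler's third law a = (μT²/4π²)^(1/3).
μT²/4π² = 3.793×10¹⁶ × (3.836×10⁴)² / 39.48 = 1.414×10²⁴ m³.
a = 1.122×10⁸ m = 1.1223×10⁵ km.

r_sync ≈ 1.122×10⁵ km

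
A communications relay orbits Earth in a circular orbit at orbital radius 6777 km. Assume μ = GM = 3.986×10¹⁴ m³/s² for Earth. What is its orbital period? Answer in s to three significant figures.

r = 6777 km = 6.777×10⁶ m.
Kepler's third law: T = 2π√(r³/μ) = 2π√((6.777×10⁶)³ / 3.986×10¹⁴).
r³/μ = 7.809×10⁵ s², so T = 2π × 8.837×10² = 5.552×10³ s.

T ≈ 5550 s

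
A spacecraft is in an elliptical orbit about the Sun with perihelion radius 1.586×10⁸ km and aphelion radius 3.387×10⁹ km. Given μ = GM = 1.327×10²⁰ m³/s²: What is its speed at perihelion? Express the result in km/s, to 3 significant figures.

v ≈ 40.0 km/s

Semi-major axis a = (r_p + r_a)/2 = 1.7728×10⁹ km = 1.773×10¹² m.
Vis-viva: v² = μ(2/r − 1/a) = 1.327×10²⁰ × (1.261×10⁻¹¹ − 5.641×10⁻¹³) = 1.599×10⁹ m²/s².
v = 39980 m/s = 39.98 km/s.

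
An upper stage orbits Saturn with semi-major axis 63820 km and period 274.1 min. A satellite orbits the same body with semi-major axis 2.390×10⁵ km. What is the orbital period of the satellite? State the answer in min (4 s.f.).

Kepler's third law: T² ∝ a³, so T₂ = T₁ (a₂/a₁)^(3/2).
a₂/a₁ = 3.745, (a₂/a₁)^(3/2) = 7.247.
T₂ = 274.1 × 7.247 = 1986 min.

T₂ ≈ 1986 min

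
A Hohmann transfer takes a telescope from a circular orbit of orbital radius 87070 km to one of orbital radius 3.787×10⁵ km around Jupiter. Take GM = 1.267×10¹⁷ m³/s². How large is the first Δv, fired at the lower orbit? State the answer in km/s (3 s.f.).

r₁ = 87070 km = 8.707×10⁷ m.
r₂ = 3.787×10⁵ km = 3.787×10⁸ m.
Transfer ellipse a_t = (r₁ + r₂)/2 = 2.329×10⁸ m.
At r₁: circular v_c1 = √(μ/r₁) = 38150 m/s; transfer-perijove v_p = √[μ(2/r₁ − 1/a_t)] = 48640 m/s.
Δv₁ = v_p − v_c1 = 10500 m/s.
= 10.50 km/s.

Δv ≈ 10.5 km/s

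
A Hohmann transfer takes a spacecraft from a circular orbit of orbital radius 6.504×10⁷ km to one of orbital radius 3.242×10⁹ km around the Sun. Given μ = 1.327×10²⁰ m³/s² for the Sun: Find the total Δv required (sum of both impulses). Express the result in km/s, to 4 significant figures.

r₁ = 6.504×10⁷ km = 6.504×10¹⁰ m.
r₂ = 3.242×10⁹ km = 3.242×10¹² m.
Transfer ellipse a_t = (r₁ + r₂)/2 = 1.654×10¹² m.
At r₁: circular v_c1 = √(μ/r₁) = 45170 m/s; transfer-perihelion v_p = √[μ(2/r₁ − 1/a_t)] = 63250 m/s.
Δv₁ = v_p − v_c1 = 18080 m/s.
At r₂: circular v_c2 = √(μ/r₂) = 6398 m/s; transfer-aphelion v_a = √[μ(2/r₂ − 1/a_t)] = 1269 m/s.
Δv₂ = v_c2 − v_a = 5129 m/s.
Total Δv = Δv₁ + Δv₂ = 23210 m/s = 23.21 km/s.

Δv_total ≈ 23.21 km/s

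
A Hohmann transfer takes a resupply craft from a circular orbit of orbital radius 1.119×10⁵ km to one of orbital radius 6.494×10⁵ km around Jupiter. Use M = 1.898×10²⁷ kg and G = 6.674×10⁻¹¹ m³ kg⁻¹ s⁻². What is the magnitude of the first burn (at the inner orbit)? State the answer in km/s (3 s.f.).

μ = GM = 6.674×10⁻¹¹ × 1.898×10²⁷ = 1.267×10¹⁷ m³/s².
r₁ = 1.119×10⁵ km = 1.119×10⁸ m.
r₂ = 6.494×10⁵ km = 6.494×10⁸ m.
Transfer ellipse a_t = (r₁ + r₂)/2 = 3.806×10⁸ m.
At r₁: circular v_c1 = √(μ/r₁) = 33650 m/s; transfer-perijove v_p = √[μ(2/r₁ − 1/a_t)] = 43950 m/s.
Δv₁ = v_p − v_c1 = 10300 m/s.
= 10.30 km/s.

Δv ≈ 10.3 km/s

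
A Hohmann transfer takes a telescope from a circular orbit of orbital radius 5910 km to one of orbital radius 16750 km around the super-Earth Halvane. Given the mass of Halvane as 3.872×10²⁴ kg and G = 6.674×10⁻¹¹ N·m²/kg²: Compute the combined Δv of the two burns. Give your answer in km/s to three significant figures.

μ = GM = 6.674×10⁻¹¹ × 3.872×10²⁴ = 2.584×10¹⁴ m³/s².
r₁ = 5910 km = 5.910×10⁶ m.
r₂ = 16750 km = 1.675×10⁷ m.
Transfer ellipse a_t = (r₁ + r₂)/2 = 1.133×10⁷ m.
At r₁: circular v_c1 = √(μ/r₁) = 6613 m/s; transfer-periapsis v_p = √[μ(2/r₁ − 1/a_t)] = 8040 m/s.
Δv₁ = v_p − v_c1 = 1428 m/s.
At r₂: circular v_c2 = √(μ/r₂) = 3928 m/s; transfer-apoapsis v_a = √[μ(2/r₂ − 1/a_t)] = 2837 m/s.
Δv₂ = v_c2 − v_a = 1091 m/s.
Total Δv = Δv₁ + Δv₂ = 2519 m/s = 2.519 km/s.

Δv_total ≈ 2.52 km/s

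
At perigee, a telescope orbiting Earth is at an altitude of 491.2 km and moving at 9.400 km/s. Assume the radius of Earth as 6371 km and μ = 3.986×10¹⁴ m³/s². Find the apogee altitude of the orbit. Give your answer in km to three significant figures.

apogee altitude ≈ 15400 km

r_p = 6371 + 491.2 = 6862.2 km = 6.862×10⁶ m.
Specific energy ε = v²/2 − μ/r = -1.391×10⁷ J/kg, so a = −μ/(2ε) = 1.433×10⁷ m.
The apsides satisfy r_p + r_a = 2a, so the apogee radius is 2a − r_p = 2.180×10⁷ m = 21801 km.
Apogee altitude = 21801 − 6371 = 15430 km.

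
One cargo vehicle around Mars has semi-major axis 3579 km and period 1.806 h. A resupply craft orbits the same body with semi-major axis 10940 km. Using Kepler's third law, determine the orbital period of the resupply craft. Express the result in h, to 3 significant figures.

T₂ ≈ 9.65 h

Kepler's third law: T² ∝ a³, so T₂ = T₁ (a₂/a₁)^(3/2).
a₂/a₁ = 3.057, (a₂/a₁)^(3/2) = 5.344.
T₂ = 1.806 × 5.344 = 9.652 h.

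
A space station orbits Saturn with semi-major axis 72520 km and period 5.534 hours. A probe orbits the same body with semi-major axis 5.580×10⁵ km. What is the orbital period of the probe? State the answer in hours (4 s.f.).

T₂ ≈ 118.1 hours

Kepler's third law: T² ∝ a³, so T₂ = T₁ (a₂/a₁)^(3/2).
a₂/a₁ = 7.694, (a₂/a₁)^(3/2) = 21.34.
T₂ = 5.534 × 21.34 = 118.1 hours.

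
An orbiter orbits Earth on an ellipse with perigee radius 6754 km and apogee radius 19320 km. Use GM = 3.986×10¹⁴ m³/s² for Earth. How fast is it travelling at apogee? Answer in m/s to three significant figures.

v ≈ 3270 m/s

Semi-major axis a = (r_p + r_a)/2 = 13037 km = 1.304×10⁷ m.
Vis-viva: v² = μ(2/r − 1/a) = 3.986×10¹⁴ × (1.035×10⁻⁷ − 7.670×10⁻⁸) = 1.069×10⁷ m²/s².
v = 3269 m/s.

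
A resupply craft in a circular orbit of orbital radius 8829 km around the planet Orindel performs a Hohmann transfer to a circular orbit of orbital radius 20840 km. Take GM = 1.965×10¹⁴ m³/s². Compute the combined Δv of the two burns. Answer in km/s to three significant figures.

Δv_total ≈ 1.58 km/s

r₁ = 8829 km = 8.829×10⁶ m.
r₂ = 20840 km = 2.084×10⁷ m.
Transfer ellipse a_t = (r₁ + r₂)/2 = 1.483×10⁷ m.
At r₁: circular v_c1 = √(μ/r₁) = 4718 m/s; transfer-periapsis v_p = √[μ(2/r₁ − 1/a_t)] = 5592 m/s.
Δv₁ = v_p − v_c1 = 874.0 m/s.
At r₂: circular v_c2 = √(μ/r₂) = 3071 m/s; transfer-apoapsis v_a = √[μ(2/r₂ − 1/a_t)] = 2369 m/s.
Δv₂ = v_c2 − v_a = 701.7 m/s.
Total Δv = Δv₁ + Δv₂ = 1576 m/s = 1.576 km/s.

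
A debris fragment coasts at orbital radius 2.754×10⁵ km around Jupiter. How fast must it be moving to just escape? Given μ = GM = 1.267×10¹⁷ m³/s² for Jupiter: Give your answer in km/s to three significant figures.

r = 2.754×10⁵ km = 2.754×10⁸ m.
Escape speed v_esc = √(2μ/r) = √(2 × 1.267×10¹⁷ / 2.754×10⁸) = √(9.201×10⁸) = 30330 m/s.
= 30.33 km/s.

v_esc ≈ 30.3 km/s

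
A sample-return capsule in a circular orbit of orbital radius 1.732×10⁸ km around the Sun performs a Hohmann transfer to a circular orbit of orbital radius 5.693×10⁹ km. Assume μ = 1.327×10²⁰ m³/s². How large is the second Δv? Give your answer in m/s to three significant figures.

Δv ≈ 3650 m/s

r₁ = 1.732×10⁸ km = 1.732×10¹¹ m.
r₂ = 5.693×10⁹ km = 5.693×10¹² m.
Transfer ellipse a_t = (r₁ + r₂)/2 = 2.933×10¹² m.
At r₁: circular v_c1 = √(μ/r₁) = 27680 m/s; transfer-perihelion v_p = √[μ(2/r₁ − 1/a_t)] = 38560 m/s.
At r₂: circular v_c2 = √(μ/r₂) = 4828 m/s; transfer-aphelion v_a = √[μ(2/r₂ − 1/a_t)] = 1173 m/s.
Δv₂ = v_c2 − v_a = 3655 m/s.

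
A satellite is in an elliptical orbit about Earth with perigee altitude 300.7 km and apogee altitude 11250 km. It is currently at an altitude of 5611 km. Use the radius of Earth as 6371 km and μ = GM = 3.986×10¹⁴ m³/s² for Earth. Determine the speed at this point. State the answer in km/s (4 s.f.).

r_p = 6371 + 300.7 = 6671.7 km = 6.6717×10⁶ m.
r_a = 6371 + 11250 = 17621 km = 1.7621×10⁷ m.
r = 6371 + 5611 = 11982 km = 1.198×10⁷ m.
Semi-major axis a = (r_p + r_a)/2 = 12146 km = 1.215×10⁷ m.
Vis-viva: v² = μ(2/r − 1/a) = 3.986×10¹⁴ × (1.669×10⁻⁷ − 8.233×10⁻⁸) = 3.372×10⁷ m²/s².
v = 5807 m/s = 5.807 km/s.

v ≈ 5.807 km/s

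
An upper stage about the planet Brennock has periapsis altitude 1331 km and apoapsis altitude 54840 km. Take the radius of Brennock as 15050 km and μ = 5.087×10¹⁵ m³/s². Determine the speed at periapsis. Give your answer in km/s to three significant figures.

r_p = 15050 + 1331 = 16381 km = 1.6381×10⁷ m.
r_a = 15050 + 54840 = 69890 km = 6.9890×10⁷ m.
Semi-major axis a = (r_p + r_a)/2 = 43136 km = 4.314×10⁷ m.
Vis-viva: v² = μ(2/r − 1/a) = 5.087×10¹⁵ × (1.221×10⁻⁷ − 2.318×10⁻⁸) = 5.032×10⁸ m²/s².
v = 22430 m/s = 22.43 km/s.

v ≈ 22.4 km/s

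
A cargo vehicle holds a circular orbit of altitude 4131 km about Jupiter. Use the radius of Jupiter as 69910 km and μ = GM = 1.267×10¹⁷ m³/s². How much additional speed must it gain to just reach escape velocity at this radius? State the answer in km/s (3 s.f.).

r = 69910 + 4131 = 74041 km = 7.4041×10⁷ m.
Circular speed v_c = √(μ/r) = 41370 m/s.
Escape speed v_esc = √(2μ/r) = √2 × v_c = 58500 m/s.
Δv = v_esc − v_c = 17130 m/s = 17.13 km/s.

Δv ≈ 17.1 km/s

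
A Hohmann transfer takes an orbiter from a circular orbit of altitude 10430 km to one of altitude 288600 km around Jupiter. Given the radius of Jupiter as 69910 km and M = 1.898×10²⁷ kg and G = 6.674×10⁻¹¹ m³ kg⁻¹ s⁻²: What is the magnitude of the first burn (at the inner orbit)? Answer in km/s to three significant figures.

Δv ≈ 11.0 km/s

μ = GM = 6.674×10⁻¹¹ × 1.898×10²⁷ = 1.267×10¹⁷ m³/s².
r₁ = 69910 + 10430 = 80340 km = 8.0340×10⁷ m.
r₂ = 69910 + 288600 = 358510 km = 3.5851×10⁸ m.
Transfer ellipse a_t = (r₁ + r₂)/2 = 2.194×10⁸ m.
At r₁: circular v_c1 = √(μ/r₁) = 39710 m/s; transfer-perijove v_p = √[μ(2/r₁ − 1/a_t)] = 50760 m/s.
Δv₁ = v_p − v_c1 = 11050 m/s.
= 11.05 km/s.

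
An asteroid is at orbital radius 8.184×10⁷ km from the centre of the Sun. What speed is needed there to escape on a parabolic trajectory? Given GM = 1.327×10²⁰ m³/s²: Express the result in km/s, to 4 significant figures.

v_esc ≈ 56.95 km/s

r = 8.184×10⁷ km = 8.184×10¹⁰ m.
Escape speed v_esc = √(2μ/r) = √(2 × 1.327×10²⁰ / 8.184×10¹⁰) = √(3.243×10⁹) = 56950 m/s.
= 56.95 km/s.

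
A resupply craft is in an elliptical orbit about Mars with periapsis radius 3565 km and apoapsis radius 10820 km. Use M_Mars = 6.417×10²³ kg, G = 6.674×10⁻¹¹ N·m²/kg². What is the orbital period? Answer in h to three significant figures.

μ = GM = 6.674×10⁻¹¹ × 6.417×10²³ = 4.283×10¹³ m³/s².
Semi-major axis a = (r_p + r_a)/2 = (3565.0 + 10820)/2 = 7192.5 km = 7.192×10⁶ m.
By Kepler's third law T = 2π√(a³/μ) = 2π × 2.948×10³ = 1.852×10⁴ s.
= 5.144 h.

T ≈ 5.14 h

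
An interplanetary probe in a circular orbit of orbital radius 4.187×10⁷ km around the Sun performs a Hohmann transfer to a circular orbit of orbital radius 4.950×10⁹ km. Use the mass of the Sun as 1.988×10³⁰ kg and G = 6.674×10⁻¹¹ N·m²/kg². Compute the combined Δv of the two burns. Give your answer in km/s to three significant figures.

Δv_total ≈ 27.5 km/s

μ = GM = 6.674×10⁻¹¹ × 1.988×10³⁰ = 1.327×10²⁰ m³/s².
r₁ = 4.187×10⁷ km = 4.187×10¹⁰ m.
r₂ = 4.950×10⁹ km = 4.950×10¹² m.
Transfer ellipse a_t = (r₁ + r₂)/2 = 2.496×10¹² m.
At r₁: circular v_c1 = √(μ/r₁) = 56290 m/s; transfer-perihelion v_p = √[μ(2/r₁ − 1/a_t)] = 79270 m/s.
Δv₁ = v_p − v_c1 = 22980 m/s.
At r₂: circular v_c2 = √(μ/r₂) = 5177 m/s; transfer-aphelion v_a = √[μ(2/r₂ − 1/a_t)] = 670.6 m/s.
Δv₂ = v_c2 − v_a = 4507 m/s.
Total Δv = Δv₁ + Δv₂ = 27490 m/s = 27.49 km/s.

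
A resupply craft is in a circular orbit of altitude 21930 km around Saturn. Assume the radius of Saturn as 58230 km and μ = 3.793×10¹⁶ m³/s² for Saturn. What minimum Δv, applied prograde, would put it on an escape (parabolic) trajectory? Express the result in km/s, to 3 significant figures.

Δv ≈ 9.01 km/s

r = 58230 + 21930 = 80160 km = 8.0160×10⁷ m.
Circular speed v_c = √(μ/r) = 21750 m/s.
Escape speed v_esc = √(2μ/r) = √2 × v_c = 30760 m/s.
Δv = v_esc − v_c = 9010 m/s = 9.010 km/s.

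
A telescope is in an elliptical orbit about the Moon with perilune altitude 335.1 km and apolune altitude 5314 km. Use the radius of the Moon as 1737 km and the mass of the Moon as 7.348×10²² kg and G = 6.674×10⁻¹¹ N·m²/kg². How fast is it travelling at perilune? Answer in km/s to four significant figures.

v ≈ 1.913 km/s

μ = GM = 6.674×10⁻¹¹ × 7.348×10²² = 4.904×10¹² m³/s².
r_p = 1737 + 335.1 = 2072.1 km = 2.0721×10⁶ m.
r_a = 1737 + 5314 = 7051.0 km = 7.0510×10⁶ m.
Semi-major axis a = (r_p + r_a)/2 = 4561.6 km = 4.562×10⁶ m.
Vis-viva: v² = μ(2/r − 1/a) = 4.904×10¹² × (9.652×10⁻⁷ − 2.192×10⁻⁷) = 3.658×10⁶ m²/s².
v = 1913 m/s = 1.913 km/s.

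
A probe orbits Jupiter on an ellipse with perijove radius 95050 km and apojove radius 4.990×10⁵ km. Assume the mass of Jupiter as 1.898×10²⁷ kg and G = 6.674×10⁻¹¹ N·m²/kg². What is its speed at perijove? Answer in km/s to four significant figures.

μ = GM = 6.674×10⁻¹¹ × 1.898×10²⁷ = 1.267×10¹⁷ m³/s².
Semi-major axis a = (r_p + r_a)/2 = 2.9702×10⁵ km = 2.970×10⁸ m.
Vis-viva: v² = μ(2/r − 1/a) = 1.267×10¹⁷ × (2.104×10⁻⁸ − 3.367×10⁻⁹) = 2.239×10⁹ m²/s².
v = 47320 m/s = 47.32 km/s.

v ≈ 47.32 km/s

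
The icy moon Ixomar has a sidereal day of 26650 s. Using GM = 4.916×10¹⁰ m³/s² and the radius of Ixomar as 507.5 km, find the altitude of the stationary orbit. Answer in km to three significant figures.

A synchronous orbit has period T, so by Kepler's third law a = (μT²/4π²)^(1/3).
μT²/4π² = 4.916×10¹⁰ × (2.665×10⁴)² / 39.48 = 8.844×10¹⁷ m³.
a = 9.599×10⁵ m = 959.88 km.
Altitude h = a − R = 959.88 − 507.5 = 452.38 km.

h_sync ≈ 452 km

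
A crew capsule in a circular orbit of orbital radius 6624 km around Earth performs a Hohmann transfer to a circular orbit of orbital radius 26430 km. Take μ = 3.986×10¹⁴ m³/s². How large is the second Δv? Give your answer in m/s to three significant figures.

Δv ≈ 1420 m/s

r₁ = 6624 km = 6.624×10⁶ m.
r₂ = 26430 km = 2.643×10⁷ m.
Transfer ellipse a_t = (r₁ + r₂)/2 = 1.653×10⁷ m.
At r₁: circular v_c1 = √(μ/r₁) = 7757 m/s; transfer-perigee v_p = √[μ(2/r₁ − 1/a_t)] = 9810 m/s.
At r₂: circular v_c2 = √(μ/r₂) = 3883 m/s; transfer-apogee v_a = √[μ(2/r₂ − 1/a_t)] = 2459 m/s.
Δv₂ = v_c2 − v_a = 1425 m/s.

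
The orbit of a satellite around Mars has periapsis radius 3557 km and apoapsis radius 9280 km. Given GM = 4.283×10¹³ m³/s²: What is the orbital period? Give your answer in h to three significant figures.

T ≈ 4.34 h

Semi-major axis a = (r_p + r_a)/2 = (3557.0 + 9280.0)/2 = 6418.5 km = 6.418×10⁶ m.
By Kepler's third law T = 2π√(a³/μ) = 2π × 2.485×10³ = 1.561×10⁴ s.
= 4.337 h.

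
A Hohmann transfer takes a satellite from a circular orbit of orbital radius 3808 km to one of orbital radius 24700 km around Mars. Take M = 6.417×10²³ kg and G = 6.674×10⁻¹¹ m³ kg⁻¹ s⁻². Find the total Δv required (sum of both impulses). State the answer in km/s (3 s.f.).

μ = GM = 6.674×10⁻¹¹ × 6.417×10²³ = 4.283×10¹³ m³/s².
r₁ = 3808 km = 3.808×10⁶ m.
r₂ = 24700 km = 2.470×10⁷ m.
Transfer ellipse a_t = (r₁ + r₂)/2 = 1.425×10⁷ m.
At r₁: circular v_c1 = √(μ/r₁) = 3354 m/s; transfer-periapsis v_p = √[μ(2/r₁ − 1/a_t)] = 4415 m/s.
Δv₁ = v_p − v_c1 = 1061 m/s.
At r₂: circular v_c2 = √(μ/r₂) = 1317 m/s; transfer-apoapsis v_a = √[μ(2/r₂ − 1/a_t)] = 680.6 m/s.
Δv₂ = v_c2 − v_a = 636.2 m/s.
Total Δv = Δv₁ + Δv₂ = 1697 m/s = 1.697 km/s.

Δv_total ≈ 1.70 km/s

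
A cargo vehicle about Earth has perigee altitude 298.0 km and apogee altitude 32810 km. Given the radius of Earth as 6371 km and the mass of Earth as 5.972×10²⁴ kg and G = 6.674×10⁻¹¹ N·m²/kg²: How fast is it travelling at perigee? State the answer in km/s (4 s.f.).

μ = GM = 6.674×10⁻¹¹ × 5.972×10²⁴ = 3.986×10¹⁴ m³/s².
r_p = 6371 + 298.0 = 6669.0 km = 6.6690×10⁶ m.
r_a = 6371 + 32810 = 39181 km = 3.9181×10⁷ m.
Semi-major axis a = (r_p + r_a)/2 = 22925 km = 2.292×10⁷ m.
Vis-viva: v² = μ(2/r − 1/a) = 3.986×10¹⁴ × (2.999×10⁻⁷ − 4.362×10⁻⁸) = 1.021×10⁸ m²/s².
v = 10110 m/s = 10.11 km/s.

v ≈ 10.11 km/s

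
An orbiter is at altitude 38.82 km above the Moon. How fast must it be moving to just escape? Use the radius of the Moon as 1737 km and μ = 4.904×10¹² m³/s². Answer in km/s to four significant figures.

r = 1737 + 38.82 = 1775.8 km = 1.7758×10⁶ m.
Escape speed v_esc = √(2μ/r) = √(2 × 4.904×10¹² / 1.776×10⁶) = √(5.523×10⁶) = 2350 m/s.
= 2.350 km/s.

v_esc ≈ 2.350 km/s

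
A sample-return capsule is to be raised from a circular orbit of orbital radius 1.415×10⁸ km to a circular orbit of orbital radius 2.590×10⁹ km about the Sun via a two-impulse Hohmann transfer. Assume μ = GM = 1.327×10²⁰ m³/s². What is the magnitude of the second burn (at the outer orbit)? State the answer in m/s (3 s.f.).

Δv ≈ 4850 m/s

r₁ = 1.415×10⁸ km = 1.415×10¹¹ m.
r₂ = 2.590×10⁹ km = 2.590×10¹² m.
Transfer ellipse a_t = (r₁ + r₂)/2 = 1.366×10¹² m.
At r₁: circular v_c1 = √(μ/r₁) = 30620 m/s; transfer-perihelion v_p = √[μ(2/r₁ − 1/a_t)] = 42170 m/s.
At r₂: circular v_c2 = √(μ/r₂) = 7158 m/s; transfer-aphelion v_a = √[μ(2/r₂ − 1/a_t)] = 2304 m/s.
Δv₂ = v_c2 − v_a = 4854 m/s.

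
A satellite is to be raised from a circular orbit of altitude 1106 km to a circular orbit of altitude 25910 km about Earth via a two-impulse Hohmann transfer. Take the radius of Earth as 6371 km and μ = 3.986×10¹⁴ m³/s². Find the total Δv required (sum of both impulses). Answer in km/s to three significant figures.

Δv_total ≈ 3.36 km/s

r₁ = 6371 + 1106 = 7477.0 km = 7.4770×10⁶ m.
r₂ = 6371 + 25910 = 32281 km = 3.2281×10⁷ m.
Transfer ellipse a_t = (r₁ + r₂)/2 = 1.988×10⁷ m.
At r₁: circular v_c1 = √(μ/r₁) = 7301 m/s; transfer-perigee v_p = √[μ(2/r₁ − 1/a_t)] = 9304 m/s.
Δv₁ = v_p − v_c1 = 2003 m/s.
At r₂: circular v_c2 = √(μ/r₂) = 3514 m/s; transfer-apogee v_a = √[μ(2/r₂ − 1/a_t)] = 2155 m/s.
Δv₂ = v_c2 − v_a = 1359 m/s.
Total Δv = Δv₁ + Δv₂ = 3362 m/s = 3.362 km/s.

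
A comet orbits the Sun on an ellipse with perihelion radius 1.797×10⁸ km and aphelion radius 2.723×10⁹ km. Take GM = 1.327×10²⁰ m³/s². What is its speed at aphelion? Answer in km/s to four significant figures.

v ≈ 2.456 km/s

Semi-major axis a = (r_p + r_a)/2 = 1.4514×10⁹ km = 1.451×10¹² m.
Vis-viva: v² = μ(2/r − 1/a) = 1.327×10²⁰ × (7.345×10⁻¹³ − 6.890×10⁻¹³) = 6.034×10⁶ m²/s².
v = 2456 m/s = 2.456 km/s.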